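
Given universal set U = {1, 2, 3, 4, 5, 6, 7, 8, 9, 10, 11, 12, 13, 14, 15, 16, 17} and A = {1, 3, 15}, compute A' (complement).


Universal set U = {1, 2, 3, 4, 5, 6, 7, 8, 9, 10, 11, 12, 13, 14, 15, 16, 17}
Set A = {1, 3, 15}
A' = U \ A = elements in U but not in A
Checking each element of U:
1 (in A, exclude), 2 (not in A, include), 3 (in A, exclude), 4 (not in A, include), 5 (not in A, include), 6 (not in A, include), 7 (not in A, include), 8 (not in A, include), 9 (not in A, include), 10 (not in A, include), 11 (not in A, include), 12 (not in A, include), 13 (not in A, include), 14 (not in A, include), 15 (in A, exclude), 16 (not in A, include), 17 (not in A, include)
A' = {2, 4, 5, 6, 7, 8, 9, 10, 11, 12, 13, 14, 16, 17}

{2, 4, 5, 6, 7, 8, 9, 10, 11, 12, 13, 14, 16, 17}


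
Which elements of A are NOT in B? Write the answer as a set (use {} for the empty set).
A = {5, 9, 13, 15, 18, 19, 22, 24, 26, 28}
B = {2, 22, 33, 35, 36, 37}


Set A = {5, 9, 13, 15, 18, 19, 22, 24, 26, 28}
Set B = {2, 22, 33, 35, 36, 37}
Check each element of A against B:
5 ∉ B (include), 9 ∉ B (include), 13 ∉ B (include), 15 ∉ B (include), 18 ∉ B (include), 19 ∉ B (include), 22 ∈ B, 24 ∉ B (include), 26 ∉ B (include), 28 ∉ B (include)
Elements of A not in B: {5, 9, 13, 15, 18, 19, 24, 26, 28}

{5, 9, 13, 15, 18, 19, 24, 26, 28}


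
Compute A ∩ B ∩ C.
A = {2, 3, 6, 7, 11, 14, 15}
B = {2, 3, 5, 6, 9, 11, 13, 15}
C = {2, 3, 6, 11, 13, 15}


Set A = {2, 3, 6, 7, 11, 14, 15}
Set B = {2, 3, 5, 6, 9, 11, 13, 15}
Set C = {2, 3, 6, 11, 13, 15}
First, A ∩ B = {2, 3, 6, 11, 15}
Then, (A ∩ B) ∩ C = {2, 3, 6, 11, 15}

{2, 3, 6, 11, 15}


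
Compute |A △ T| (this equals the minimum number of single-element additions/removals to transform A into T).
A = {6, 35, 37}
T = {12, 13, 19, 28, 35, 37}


Set A = {6, 35, 37}
Set T = {12, 13, 19, 28, 35, 37}
Elements to remove from A (in A, not in T): {6} → 1 removals
Elements to add to A (in T, not in A): {12, 13, 19, 28} → 4 additions
Total edits = 1 + 4 = 5

5


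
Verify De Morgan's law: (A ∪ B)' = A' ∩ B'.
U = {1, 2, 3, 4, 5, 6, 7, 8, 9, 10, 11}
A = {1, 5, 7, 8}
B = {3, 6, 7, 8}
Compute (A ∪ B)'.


U = {1, 2, 3, 4, 5, 6, 7, 8, 9, 10, 11}
A = {1, 5, 7, 8}, B = {3, 6, 7, 8}
A ∪ B = {1, 3, 5, 6, 7, 8}
(A ∪ B)' = U \ (A ∪ B) = {2, 4, 9, 10, 11}
Verification via A' ∩ B': A' = {2, 3, 4, 6, 9, 10, 11}, B' = {1, 2, 4, 5, 9, 10, 11}
A' ∩ B' = {2, 4, 9, 10, 11} ✓

{2, 4, 9, 10, 11}


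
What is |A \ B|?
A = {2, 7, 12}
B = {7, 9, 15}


Set A = {2, 7, 12}
Set B = {7, 9, 15}
A \ B = {2, 12}
|A \ B| = 2

2


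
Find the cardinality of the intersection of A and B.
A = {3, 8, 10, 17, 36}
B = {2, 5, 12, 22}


Set A = {3, 8, 10, 17, 36}
Set B = {2, 5, 12, 22}
A ∩ B = {}
|A ∩ B| = 0

0


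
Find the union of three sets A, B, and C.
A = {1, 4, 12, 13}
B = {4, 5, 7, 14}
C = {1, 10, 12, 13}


Set A = {1, 4, 12, 13}
Set B = {4, 5, 7, 14}
Set C = {1, 10, 12, 13}
First, A ∪ B = {1, 4, 5, 7, 12, 13, 14}
Then, (A ∪ B) ∪ C = {1, 4, 5, 7, 10, 12, 13, 14}

{1, 4, 5, 7, 10, 12, 13, 14}


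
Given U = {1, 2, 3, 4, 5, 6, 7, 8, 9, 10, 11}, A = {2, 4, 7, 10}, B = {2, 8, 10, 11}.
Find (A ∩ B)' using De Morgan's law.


U = {1, 2, 3, 4, 5, 6, 7, 8, 9, 10, 11}
A = {2, 4, 7, 10}, B = {2, 8, 10, 11}
A ∩ B = {2, 10}
(A ∩ B)' = U \ (A ∩ B) = {1, 3, 4, 5, 6, 7, 8, 9, 11}
Verification via A' ∪ B': A' = {1, 3, 5, 6, 8, 9, 11}, B' = {1, 3, 4, 5, 6, 7, 9}
A' ∪ B' = {1, 3, 4, 5, 6, 7, 8, 9, 11} ✓

{1, 3, 4, 5, 6, 7, 8, 9, 11}


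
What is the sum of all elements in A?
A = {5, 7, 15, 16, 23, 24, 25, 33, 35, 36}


Set A = {5, 7, 15, 16, 23, 24, 25, 33, 35, 36}
Sum = 5 + 7 + 15 + 16 + 23 + 24 + 25 + 33 + 35 + 36 = 219

219


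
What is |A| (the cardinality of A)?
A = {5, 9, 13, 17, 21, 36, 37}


Set A = {5, 9, 13, 17, 21, 36, 37}
Listing elements: 5, 9, 13, 17, 21, 36, 37
Counting: 7 elements
|A| = 7

7


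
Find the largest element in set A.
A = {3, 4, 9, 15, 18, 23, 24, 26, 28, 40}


Set A = {3, 4, 9, 15, 18, 23, 24, 26, 28, 40}
Elements in ascending order: 3, 4, 9, 15, 18, 23, 24, 26, 28, 40
The largest element is 40.

40


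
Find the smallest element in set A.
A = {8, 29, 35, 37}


Set A = {8, 29, 35, 37}
Elements in ascending order: 8, 29, 35, 37
The smallest element is 8.

8


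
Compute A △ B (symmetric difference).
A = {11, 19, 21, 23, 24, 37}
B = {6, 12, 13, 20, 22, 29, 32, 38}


Set A = {11, 19, 21, 23, 24, 37}
Set B = {6, 12, 13, 20, 22, 29, 32, 38}
A △ B = (A \ B) ∪ (B \ A)
Elements in A but not B: {11, 19, 21, 23, 24, 37}
Elements in B but not A: {6, 12, 13, 20, 22, 29, 32, 38}
A △ B = {6, 11, 12, 13, 19, 20, 21, 22, 23, 24, 29, 32, 37, 38}

{6, 11, 12, 13, 19, 20, 21, 22, 23, 24, 29, 32, 37, 38}


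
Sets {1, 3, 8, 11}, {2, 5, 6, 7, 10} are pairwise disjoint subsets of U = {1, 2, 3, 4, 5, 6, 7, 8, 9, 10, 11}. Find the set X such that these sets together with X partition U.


U = {1, 2, 3, 4, 5, 6, 7, 8, 9, 10, 11}
Shown blocks: {1, 3, 8, 11}, {2, 5, 6, 7, 10}
A partition's blocks are pairwise disjoint and cover U, so the missing block = U \ (union of shown blocks).
Union of shown blocks: {1, 2, 3, 5, 6, 7, 8, 10, 11}
Missing block = U \ (union) = {4, 9}

{4, 9}


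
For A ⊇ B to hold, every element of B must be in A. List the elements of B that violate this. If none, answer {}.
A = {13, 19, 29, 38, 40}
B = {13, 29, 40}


Set A = {13, 19, 29, 38, 40}
Set B = {13, 29, 40}
Check each element of B against A:
13 ∈ A, 29 ∈ A, 40 ∈ A
Elements of B not in A: {}

{}


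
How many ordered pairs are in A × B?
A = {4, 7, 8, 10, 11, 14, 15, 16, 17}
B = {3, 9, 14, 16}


Set A = {4, 7, 8, 10, 11, 14, 15, 16, 17} has 9 elements.
Set B = {3, 9, 14, 16} has 4 elements.
|A × B| = |A| × |B| = 9 × 4 = 36

36


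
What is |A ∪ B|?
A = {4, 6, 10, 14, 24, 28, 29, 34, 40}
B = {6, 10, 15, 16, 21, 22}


Set A = {4, 6, 10, 14, 24, 28, 29, 34, 40}, |A| = 9
Set B = {6, 10, 15, 16, 21, 22}, |B| = 6
A ∩ B = {6, 10}, |A ∩ B| = 2
|A ∪ B| = |A| + |B| - |A ∩ B| = 9 + 6 - 2 = 13

13


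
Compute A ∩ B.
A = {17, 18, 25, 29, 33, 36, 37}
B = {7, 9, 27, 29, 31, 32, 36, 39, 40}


Set A = {17, 18, 25, 29, 33, 36, 37}
Set B = {7, 9, 27, 29, 31, 32, 36, 39, 40}
A ∩ B includes only elements in both sets.
Check each element of A against B:
17 ✗, 18 ✗, 25 ✗, 29 ✓, 33 ✗, 36 ✓, 37 ✗
A ∩ B = {29, 36}

{29, 36}


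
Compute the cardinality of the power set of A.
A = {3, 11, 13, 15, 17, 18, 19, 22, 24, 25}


Set A = {3, 11, 13, 15, 17, 18, 19, 22, 24, 25}
|A| = 10
The power set P(A) contains all subsets of A.
|P(A)| = 2^|A| = 2^10 = 1024

1024


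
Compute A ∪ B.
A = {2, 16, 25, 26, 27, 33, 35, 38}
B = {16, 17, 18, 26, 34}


Set A = {2, 16, 25, 26, 27, 33, 35, 38}
Set B = {16, 17, 18, 26, 34}
A ∪ B includes all elements in either set.
Elements from A: {2, 16, 25, 26, 27, 33, 35, 38}
Elements from B not already included: {17, 18, 34}
A ∪ B = {2, 16, 17, 18, 25, 26, 27, 33, 34, 35, 38}

{2, 16, 17, 18, 25, 26, 27, 33, 34, 35, 38}


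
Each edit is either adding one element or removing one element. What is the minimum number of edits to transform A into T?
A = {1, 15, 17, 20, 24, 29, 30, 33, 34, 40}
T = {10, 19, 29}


Set A = {1, 15, 17, 20, 24, 29, 30, 33, 34, 40}
Set T = {10, 19, 29}
Elements to remove from A (in A, not in T): {1, 15, 17, 20, 24, 30, 33, 34, 40} → 9 removals
Elements to add to A (in T, not in A): {10, 19} → 2 additions
Total edits = 9 + 2 = 11

11


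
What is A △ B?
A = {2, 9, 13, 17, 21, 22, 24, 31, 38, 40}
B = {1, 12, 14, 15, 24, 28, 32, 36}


Set A = {2, 9, 13, 17, 21, 22, 24, 31, 38, 40}
Set B = {1, 12, 14, 15, 24, 28, 32, 36}
A △ B = (A \ B) ∪ (B \ A)
Elements in A but not B: {2, 9, 13, 17, 21, 22, 31, 38, 40}
Elements in B but not A: {1, 12, 14, 15, 28, 32, 36}
A △ B = {1, 2, 9, 12, 13, 14, 15, 17, 21, 22, 28, 31, 32, 36, 38, 40}

{1, 2, 9, 12, 13, 14, 15, 17, 21, 22, 28, 31, 32, 36, 38, 40}


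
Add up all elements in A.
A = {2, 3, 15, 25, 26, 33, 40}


Set A = {2, 3, 15, 25, 26, 33, 40}
Sum = 2 + 3 + 15 + 25 + 26 + 33 + 40 = 144

144


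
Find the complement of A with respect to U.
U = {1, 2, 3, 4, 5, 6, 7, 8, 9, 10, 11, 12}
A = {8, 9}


Universal set U = {1, 2, 3, 4, 5, 6, 7, 8, 9, 10, 11, 12}
Set A = {8, 9}
A' = U \ A = elements in U but not in A
Checking each element of U:
1 (not in A, include), 2 (not in A, include), 3 (not in A, include), 4 (not in A, include), 5 (not in A, include), 6 (not in A, include), 7 (not in A, include), 8 (in A, exclude), 9 (in A, exclude), 10 (not in A, include), 11 (not in A, include), 12 (not in A, include)
A' = {1, 2, 3, 4, 5, 6, 7, 10, 11, 12}

{1, 2, 3, 4, 5, 6, 7, 10, 11, 12}


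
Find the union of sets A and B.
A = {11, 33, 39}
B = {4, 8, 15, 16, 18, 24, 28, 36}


Set A = {11, 33, 39}
Set B = {4, 8, 15, 16, 18, 24, 28, 36}
A ∪ B includes all elements in either set.
Elements from A: {11, 33, 39}
Elements from B not already included: {4, 8, 15, 16, 18, 24, 28, 36}
A ∪ B = {4, 8, 11, 15, 16, 18, 24, 28, 33, 36, 39}

{4, 8, 11, 15, 16, 18, 24, 28, 33, 36, 39}


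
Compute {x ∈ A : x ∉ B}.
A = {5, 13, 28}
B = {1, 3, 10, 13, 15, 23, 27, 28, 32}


Set A = {5, 13, 28}
Set B = {1, 3, 10, 13, 15, 23, 27, 28, 32}
Check each element of A against B:
5 ∉ B (include), 13 ∈ B, 28 ∈ B
Elements of A not in B: {5}

{5}


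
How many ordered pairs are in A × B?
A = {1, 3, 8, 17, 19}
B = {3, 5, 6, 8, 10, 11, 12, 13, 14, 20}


Set A = {1, 3, 8, 17, 19} has 5 elements.
Set B = {3, 5, 6, 8, 10, 11, 12, 13, 14, 20} has 10 elements.
|A × B| = |A| × |B| = 5 × 10 = 50

50


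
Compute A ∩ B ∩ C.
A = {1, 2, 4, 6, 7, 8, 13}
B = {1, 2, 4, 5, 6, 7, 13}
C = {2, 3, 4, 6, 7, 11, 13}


Set A = {1, 2, 4, 6, 7, 8, 13}
Set B = {1, 2, 4, 5, 6, 7, 13}
Set C = {2, 3, 4, 6, 7, 11, 13}
First, A ∩ B = {1, 2, 4, 6, 7, 13}
Then, (A ∩ B) ∩ C = {2, 4, 6, 7, 13}

{2, 4, 6, 7, 13}


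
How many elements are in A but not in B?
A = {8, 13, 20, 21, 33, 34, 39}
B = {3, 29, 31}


Set A = {8, 13, 20, 21, 33, 34, 39}
Set B = {3, 29, 31}
A \ B = {8, 13, 20, 21, 33, 34, 39}
|A \ B| = 7

7


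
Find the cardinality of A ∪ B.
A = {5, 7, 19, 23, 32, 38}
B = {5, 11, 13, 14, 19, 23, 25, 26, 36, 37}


Set A = {5, 7, 19, 23, 32, 38}, |A| = 6
Set B = {5, 11, 13, 14, 19, 23, 25, 26, 36, 37}, |B| = 10
A ∩ B = {5, 19, 23}, |A ∩ B| = 3
|A ∪ B| = |A| + |B| - |A ∩ B| = 6 + 10 - 3 = 13

13


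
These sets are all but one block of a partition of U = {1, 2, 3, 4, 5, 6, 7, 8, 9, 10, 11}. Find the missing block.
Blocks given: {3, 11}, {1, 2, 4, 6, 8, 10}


U = {1, 2, 3, 4, 5, 6, 7, 8, 9, 10, 11}
Shown blocks: {3, 11}, {1, 2, 4, 6, 8, 10}
A partition's blocks are pairwise disjoint and cover U, so the missing block = U \ (union of shown blocks).
Union of shown blocks: {1, 2, 3, 4, 6, 8, 10, 11}
Missing block = U \ (union) = {5, 7, 9}

{5, 7, 9}


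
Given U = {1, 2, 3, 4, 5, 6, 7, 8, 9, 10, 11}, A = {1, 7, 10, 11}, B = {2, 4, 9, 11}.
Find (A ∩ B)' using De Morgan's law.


U = {1, 2, 3, 4, 5, 6, 7, 8, 9, 10, 11}
A = {1, 7, 10, 11}, B = {2, 4, 9, 11}
A ∩ B = {11}
(A ∩ B)' = U \ (A ∩ B) = {1, 2, 3, 4, 5, 6, 7, 8, 9, 10}
Verification via A' ∪ B': A' = {2, 3, 4, 5, 6, 8, 9}, B' = {1, 3, 5, 6, 7, 8, 10}
A' ∪ B' = {1, 2, 3, 4, 5, 6, 7, 8, 9, 10} ✓

{1, 2, 3, 4, 5, 6, 7, 8, 9, 10}


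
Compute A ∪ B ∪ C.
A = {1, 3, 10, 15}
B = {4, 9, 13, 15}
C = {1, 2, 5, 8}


Set A = {1, 3, 10, 15}
Set B = {4, 9, 13, 15}
Set C = {1, 2, 5, 8}
First, A ∪ B = {1, 3, 4, 9, 10, 13, 15}
Then, (A ∪ B) ∪ C = {1, 2, 3, 4, 5, 8, 9, 10, 13, 15}

{1, 2, 3, 4, 5, 8, 9, 10, 13, 15}


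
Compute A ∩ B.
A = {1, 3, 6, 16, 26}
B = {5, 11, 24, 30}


Set A = {1, 3, 6, 16, 26}
Set B = {5, 11, 24, 30}
A ∩ B includes only elements in both sets.
Check each element of A against B:
1 ✗, 3 ✗, 6 ✗, 16 ✗, 26 ✗
A ∩ B = {}

{}


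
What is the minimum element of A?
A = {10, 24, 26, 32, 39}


Set A = {10, 24, 26, 32, 39}
Elements in ascending order: 10, 24, 26, 32, 39
The smallest element is 10.

10


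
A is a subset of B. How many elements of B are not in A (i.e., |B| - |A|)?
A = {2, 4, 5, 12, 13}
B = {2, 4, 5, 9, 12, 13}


Set A = {2, 4, 5, 12, 13}, |A| = 5
Set B = {2, 4, 5, 9, 12, 13}, |B| = 6
Since A ⊆ B: B \ A = {9}
|B| - |A| = 6 - 5 = 1

1


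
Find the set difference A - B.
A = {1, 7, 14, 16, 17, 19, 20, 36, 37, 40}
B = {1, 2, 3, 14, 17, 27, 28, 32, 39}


Set A = {1, 7, 14, 16, 17, 19, 20, 36, 37, 40}
Set B = {1, 2, 3, 14, 17, 27, 28, 32, 39}
A \ B includes elements in A that are not in B.
Check each element of A:
1 (in B, remove), 7 (not in B, keep), 14 (in B, remove), 16 (not in B, keep), 17 (in B, remove), 19 (not in B, keep), 20 (not in B, keep), 36 (not in B, keep), 37 (not in B, keep), 40 (not in B, keep)
A \ B = {7, 16, 19, 20, 36, 37, 40}

{7, 16, 19, 20, 36, 37, 40}


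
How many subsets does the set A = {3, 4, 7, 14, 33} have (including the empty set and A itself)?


Set A = {3, 4, 7, 14, 33}
|A| = 5
The power set P(A) contains all subsets of A.
|P(A)| = 2^|A| = 2^5 = 32

32


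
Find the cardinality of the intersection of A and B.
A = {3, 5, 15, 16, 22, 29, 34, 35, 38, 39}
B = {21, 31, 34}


Set A = {3, 5, 15, 16, 22, 29, 34, 35, 38, 39}
Set B = {21, 31, 34}
A ∩ B = {34}
|A ∩ B| = 1

1


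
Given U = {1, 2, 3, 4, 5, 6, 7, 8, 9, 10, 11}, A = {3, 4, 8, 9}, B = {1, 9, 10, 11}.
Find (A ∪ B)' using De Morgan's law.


U = {1, 2, 3, 4, 5, 6, 7, 8, 9, 10, 11}
A = {3, 4, 8, 9}, B = {1, 9, 10, 11}
A ∪ B = {1, 3, 4, 8, 9, 10, 11}
(A ∪ B)' = U \ (A ∪ B) = {2, 5, 6, 7}
Verification via A' ∩ B': A' = {1, 2, 5, 6, 7, 10, 11}, B' = {2, 3, 4, 5, 6, 7, 8}
A' ∩ B' = {2, 5, 6, 7} ✓

{2, 5, 6, 7}


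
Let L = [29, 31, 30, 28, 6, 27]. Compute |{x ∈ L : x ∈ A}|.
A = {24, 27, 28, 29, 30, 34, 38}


Set A = {24, 27, 28, 29, 30, 34, 38}
Candidates: [29, 31, 30, 28, 6, 27]
Check each candidate:
29 ∈ A, 31 ∉ A, 30 ∈ A, 28 ∈ A, 6 ∉ A, 27 ∈ A
Count of candidates in A: 4

4


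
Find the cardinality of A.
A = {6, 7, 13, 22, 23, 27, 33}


Set A = {6, 7, 13, 22, 23, 27, 33}
Listing elements: 6, 7, 13, 22, 23, 27, 33
Counting: 7 elements
|A| = 7

7


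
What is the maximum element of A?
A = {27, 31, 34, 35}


Set A = {27, 31, 34, 35}
Elements in ascending order: 27, 31, 34, 35
The largest element is 35.

35


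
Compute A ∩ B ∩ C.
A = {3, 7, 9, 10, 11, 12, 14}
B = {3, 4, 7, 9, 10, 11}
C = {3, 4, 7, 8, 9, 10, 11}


Set A = {3, 7, 9, 10, 11, 12, 14}
Set B = {3, 4, 7, 9, 10, 11}
Set C = {3, 4, 7, 8, 9, 10, 11}
First, A ∩ B = {3, 7, 9, 10, 11}
Then, (A ∩ B) ∩ C = {3, 7, 9, 10, 11}

{3, 7, 9, 10, 11}


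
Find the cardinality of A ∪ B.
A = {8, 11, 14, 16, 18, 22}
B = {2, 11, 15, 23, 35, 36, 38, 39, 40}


Set A = {8, 11, 14, 16, 18, 22}, |A| = 6
Set B = {2, 11, 15, 23, 35, 36, 38, 39, 40}, |B| = 9
A ∩ B = {11}, |A ∩ B| = 1
|A ∪ B| = |A| + |B| - |A ∩ B| = 6 + 9 - 1 = 14

14


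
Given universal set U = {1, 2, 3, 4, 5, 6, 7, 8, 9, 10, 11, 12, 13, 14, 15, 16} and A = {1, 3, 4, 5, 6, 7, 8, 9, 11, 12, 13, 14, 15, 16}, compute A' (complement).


Universal set U = {1, 2, 3, 4, 5, 6, 7, 8, 9, 10, 11, 12, 13, 14, 15, 16}
Set A = {1, 3, 4, 5, 6, 7, 8, 9, 11, 12, 13, 14, 15, 16}
A' = U \ A = elements in U but not in A
Checking each element of U:
1 (in A, exclude), 2 (not in A, include), 3 (in A, exclude), 4 (in A, exclude), 5 (in A, exclude), 6 (in A, exclude), 7 (in A, exclude), 8 (in A, exclude), 9 (in A, exclude), 10 (not in A, include), 11 (in A, exclude), 12 (in A, exclude), 13 (in A, exclude), 14 (in A, exclude), 15 (in A, exclude), 16 (in A, exclude)
A' = {2, 10}

{2, 10}


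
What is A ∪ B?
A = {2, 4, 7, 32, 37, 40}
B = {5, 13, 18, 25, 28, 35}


Set A = {2, 4, 7, 32, 37, 40}
Set B = {5, 13, 18, 25, 28, 35}
A ∪ B includes all elements in either set.
Elements from A: {2, 4, 7, 32, 37, 40}
Elements from B not already included: {5, 13, 18, 25, 28, 35}
A ∪ B = {2, 4, 5, 7, 13, 18, 25, 28, 32, 35, 37, 40}

{2, 4, 5, 7, 13, 18, 25, 28, 32, 35, 37, 40}


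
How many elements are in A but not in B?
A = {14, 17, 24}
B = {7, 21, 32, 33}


Set A = {14, 17, 24}
Set B = {7, 21, 32, 33}
A \ B = {14, 17, 24}
|A \ B| = 3

3


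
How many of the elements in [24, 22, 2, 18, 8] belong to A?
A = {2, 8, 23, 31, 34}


Set A = {2, 8, 23, 31, 34}
Candidates: [24, 22, 2, 18, 8]
Check each candidate:
24 ∉ A, 22 ∉ A, 2 ∈ A, 18 ∉ A, 8 ∈ A
Count of candidates in A: 2

2


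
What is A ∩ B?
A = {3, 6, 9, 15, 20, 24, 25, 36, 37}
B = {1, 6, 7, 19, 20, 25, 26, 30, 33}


Set A = {3, 6, 9, 15, 20, 24, 25, 36, 37}
Set B = {1, 6, 7, 19, 20, 25, 26, 30, 33}
A ∩ B includes only elements in both sets.
Check each element of A against B:
3 ✗, 6 ✓, 9 ✗, 15 ✗, 20 ✓, 24 ✗, 25 ✓, 36 ✗, 37 ✗
A ∩ B = {6, 20, 25}

{6, 20, 25}


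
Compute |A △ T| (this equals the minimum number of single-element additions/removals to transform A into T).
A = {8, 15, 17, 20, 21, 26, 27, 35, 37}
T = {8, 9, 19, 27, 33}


Set A = {8, 15, 17, 20, 21, 26, 27, 35, 37}
Set T = {8, 9, 19, 27, 33}
Elements to remove from A (in A, not in T): {15, 17, 20, 21, 26, 35, 37} → 7 removals
Elements to add to A (in T, not in A): {9, 19, 33} → 3 additions
Total edits = 7 + 3 = 10

10


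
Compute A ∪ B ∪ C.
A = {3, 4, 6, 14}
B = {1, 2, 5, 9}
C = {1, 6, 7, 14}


Set A = {3, 4, 6, 14}
Set B = {1, 2, 5, 9}
Set C = {1, 6, 7, 14}
First, A ∪ B = {1, 2, 3, 4, 5, 6, 9, 14}
Then, (A ∪ B) ∪ C = {1, 2, 3, 4, 5, 6, 7, 9, 14}

{1, 2, 3, 4, 5, 6, 7, 9, 14}


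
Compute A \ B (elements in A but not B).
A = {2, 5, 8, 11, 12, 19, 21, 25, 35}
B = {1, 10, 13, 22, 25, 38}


Set A = {2, 5, 8, 11, 12, 19, 21, 25, 35}
Set B = {1, 10, 13, 22, 25, 38}
A \ B includes elements in A that are not in B.
Check each element of A:
2 (not in B, keep), 5 (not in B, keep), 8 (not in B, keep), 11 (not in B, keep), 12 (not in B, keep), 19 (not in B, keep), 21 (not in B, keep), 25 (in B, remove), 35 (not in B, keep)
A \ B = {2, 5, 8, 11, 12, 19, 21, 35}

{2, 5, 8, 11, 12, 19, 21, 35}


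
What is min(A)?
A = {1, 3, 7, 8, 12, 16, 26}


Set A = {1, 3, 7, 8, 12, 16, 26}
Elements in ascending order: 1, 3, 7, 8, 12, 16, 26
The smallest element is 1.

1


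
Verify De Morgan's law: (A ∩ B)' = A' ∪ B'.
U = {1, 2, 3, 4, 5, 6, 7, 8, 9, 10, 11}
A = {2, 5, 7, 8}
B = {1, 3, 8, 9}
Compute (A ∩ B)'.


U = {1, 2, 3, 4, 5, 6, 7, 8, 9, 10, 11}
A = {2, 5, 7, 8}, B = {1, 3, 8, 9}
A ∩ B = {8}
(A ∩ B)' = U \ (A ∩ B) = {1, 2, 3, 4, 5, 6, 7, 9, 10, 11}
Verification via A' ∪ B': A' = {1, 3, 4, 6, 9, 10, 11}, B' = {2, 4, 5, 6, 7, 10, 11}
A' ∪ B' = {1, 2, 3, 4, 5, 6, 7, 9, 10, 11} ✓

{1, 2, 3, 4, 5, 6, 7, 9, 10, 11}


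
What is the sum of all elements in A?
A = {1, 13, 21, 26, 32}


Set A = {1, 13, 21, 26, 32}
Sum = 1 + 13 + 21 + 26 + 32 = 93

93


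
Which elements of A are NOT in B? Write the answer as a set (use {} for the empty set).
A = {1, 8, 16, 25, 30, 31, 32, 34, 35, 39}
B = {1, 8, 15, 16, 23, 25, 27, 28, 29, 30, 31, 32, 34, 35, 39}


Set A = {1, 8, 16, 25, 30, 31, 32, 34, 35, 39}
Set B = {1, 8, 15, 16, 23, 25, 27, 28, 29, 30, 31, 32, 34, 35, 39}
Check each element of A against B:
1 ∈ B, 8 ∈ B, 16 ∈ B, 25 ∈ B, 30 ∈ B, 31 ∈ B, 32 ∈ B, 34 ∈ B, 35 ∈ B, 39 ∈ B
Elements of A not in B: {}

{}


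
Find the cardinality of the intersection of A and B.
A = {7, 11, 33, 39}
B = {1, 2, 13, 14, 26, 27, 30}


Set A = {7, 11, 33, 39}
Set B = {1, 2, 13, 14, 26, 27, 30}
A ∩ B = {}
|A ∩ B| = 0

0


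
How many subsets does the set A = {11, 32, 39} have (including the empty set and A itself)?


Set A = {11, 32, 39}
|A| = 3
The power set P(A) contains all subsets of A.
|P(A)| = 2^|A| = 2^3 = 8

8


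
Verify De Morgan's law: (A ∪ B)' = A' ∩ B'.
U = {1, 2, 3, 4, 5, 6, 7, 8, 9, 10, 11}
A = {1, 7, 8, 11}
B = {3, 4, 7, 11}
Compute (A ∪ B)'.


U = {1, 2, 3, 4, 5, 6, 7, 8, 9, 10, 11}
A = {1, 7, 8, 11}, B = {3, 4, 7, 11}
A ∪ B = {1, 3, 4, 7, 8, 11}
(A ∪ B)' = U \ (A ∪ B) = {2, 5, 6, 9, 10}
Verification via A' ∩ B': A' = {2, 3, 4, 5, 6, 9, 10}, B' = {1, 2, 5, 6, 8, 9, 10}
A' ∩ B' = {2, 5, 6, 9, 10} ✓

{2, 5, 6, 9, 10}


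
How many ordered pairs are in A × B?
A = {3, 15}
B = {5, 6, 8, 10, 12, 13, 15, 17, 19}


Set A = {3, 15} has 2 elements.
Set B = {5, 6, 8, 10, 12, 13, 15, 17, 19} has 9 elements.
|A × B| = |A| × |B| = 2 × 9 = 18

18


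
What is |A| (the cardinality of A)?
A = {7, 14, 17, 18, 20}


Set A = {7, 14, 17, 18, 20}
Listing elements: 7, 14, 17, 18, 20
Counting: 5 elements
|A| = 5

5


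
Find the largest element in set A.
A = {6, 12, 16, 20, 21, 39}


Set A = {6, 12, 16, 20, 21, 39}
Elements in ascending order: 6, 12, 16, 20, 21, 39
The largest element is 39.

39


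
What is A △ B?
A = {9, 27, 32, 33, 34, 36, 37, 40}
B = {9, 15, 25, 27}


Set A = {9, 27, 32, 33, 34, 36, 37, 40}
Set B = {9, 15, 25, 27}
A △ B = (A \ B) ∪ (B \ A)
Elements in A but not B: {32, 33, 34, 36, 37, 40}
Elements in B but not A: {15, 25}
A △ B = {15, 25, 32, 33, 34, 36, 37, 40}

{15, 25, 32, 33, 34, 36, 37, 40}


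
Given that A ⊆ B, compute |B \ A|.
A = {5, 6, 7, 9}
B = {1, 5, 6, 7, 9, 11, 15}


Set A = {5, 6, 7, 9}, |A| = 4
Set B = {1, 5, 6, 7, 9, 11, 15}, |B| = 7
Since A ⊆ B: B \ A = {1, 11, 15}
|B| - |A| = 7 - 4 = 3

3


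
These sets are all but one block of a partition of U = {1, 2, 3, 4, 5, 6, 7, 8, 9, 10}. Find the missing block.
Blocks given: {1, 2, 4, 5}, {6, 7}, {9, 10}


U = {1, 2, 3, 4, 5, 6, 7, 8, 9, 10}
Shown blocks: {1, 2, 4, 5}, {6, 7}, {9, 10}
A partition's blocks are pairwise disjoint and cover U, so the missing block = U \ (union of shown blocks).
Union of shown blocks: {1, 2, 4, 5, 6, 7, 9, 10}
Missing block = U \ (union) = {3, 8}

{3, 8}


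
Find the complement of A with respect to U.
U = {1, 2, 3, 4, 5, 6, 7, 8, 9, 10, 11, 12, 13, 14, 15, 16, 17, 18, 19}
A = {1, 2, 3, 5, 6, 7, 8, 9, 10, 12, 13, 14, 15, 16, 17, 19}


Universal set U = {1, 2, 3, 4, 5, 6, 7, 8, 9, 10, 11, 12, 13, 14, 15, 16, 17, 18, 19}
Set A = {1, 2, 3, 5, 6, 7, 8, 9, 10, 12, 13, 14, 15, 16, 17, 19}
A' = U \ A = elements in U but not in A
Checking each element of U:
1 (in A, exclude), 2 (in A, exclude), 3 (in A, exclude), 4 (not in A, include), 5 (in A, exclude), 6 (in A, exclude), 7 (in A, exclude), 8 (in A, exclude), 9 (in A, exclude), 10 (in A, exclude), 11 (not in A, include), 12 (in A, exclude), 13 (in A, exclude), 14 (in A, exclude), 15 (in A, exclude), 16 (in A, exclude), 17 (in A, exclude), 18 (not in A, include), 19 (in A, exclude)
A' = {4, 11, 18}

{4, 11, 18}


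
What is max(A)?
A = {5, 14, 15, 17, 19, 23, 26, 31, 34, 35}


Set A = {5, 14, 15, 17, 19, 23, 26, 31, 34, 35}
Elements in ascending order: 5, 14, 15, 17, 19, 23, 26, 31, 34, 35
The largest element is 35.

35


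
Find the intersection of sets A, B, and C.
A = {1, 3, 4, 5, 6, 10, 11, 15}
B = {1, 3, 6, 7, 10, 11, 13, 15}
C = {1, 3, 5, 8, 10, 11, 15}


Set A = {1, 3, 4, 5, 6, 10, 11, 15}
Set B = {1, 3, 6, 7, 10, 11, 13, 15}
Set C = {1, 3, 5, 8, 10, 11, 15}
First, A ∩ B = {1, 3, 6, 10, 11, 15}
Then, (A ∩ B) ∩ C = {1, 3, 10, 11, 15}

{1, 3, 10, 11, 15}


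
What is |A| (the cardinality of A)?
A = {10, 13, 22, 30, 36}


Set A = {10, 13, 22, 30, 36}
Listing elements: 10, 13, 22, 30, 36
Counting: 5 elements
|A| = 5

5


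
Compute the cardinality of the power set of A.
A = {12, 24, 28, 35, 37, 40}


Set A = {12, 24, 28, 35, 37, 40}
|A| = 6
The power set P(A) contains all subsets of A.
|P(A)| = 2^|A| = 2^6 = 64

64


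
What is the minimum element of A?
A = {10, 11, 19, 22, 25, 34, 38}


Set A = {10, 11, 19, 22, 25, 34, 38}
Elements in ascending order: 10, 11, 19, 22, 25, 34, 38
The smallest element is 10.

10


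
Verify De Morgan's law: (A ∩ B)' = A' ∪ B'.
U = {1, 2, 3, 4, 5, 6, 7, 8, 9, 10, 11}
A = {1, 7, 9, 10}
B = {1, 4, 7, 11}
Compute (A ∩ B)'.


U = {1, 2, 3, 4, 5, 6, 7, 8, 9, 10, 11}
A = {1, 7, 9, 10}, B = {1, 4, 7, 11}
A ∩ B = {1, 7}
(A ∩ B)' = U \ (A ∩ B) = {2, 3, 4, 5, 6, 8, 9, 10, 11}
Verification via A' ∪ B': A' = {2, 3, 4, 5, 6, 8, 11}, B' = {2, 3, 5, 6, 8, 9, 10}
A' ∪ B' = {2, 3, 4, 5, 6, 8, 9, 10, 11} ✓

{2, 3, 4, 5, 6, 8, 9, 10, 11}


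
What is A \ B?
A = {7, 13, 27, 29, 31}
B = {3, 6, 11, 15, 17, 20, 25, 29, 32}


Set A = {7, 13, 27, 29, 31}
Set B = {3, 6, 11, 15, 17, 20, 25, 29, 32}
A \ B includes elements in A that are not in B.
Check each element of A:
7 (not in B, keep), 13 (not in B, keep), 27 (not in B, keep), 29 (in B, remove), 31 (not in B, keep)
A \ B = {7, 13, 27, 31}

{7, 13, 27, 31}


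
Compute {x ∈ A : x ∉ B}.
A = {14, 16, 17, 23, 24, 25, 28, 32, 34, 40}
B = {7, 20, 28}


Set A = {14, 16, 17, 23, 24, 25, 28, 32, 34, 40}
Set B = {7, 20, 28}
Check each element of A against B:
14 ∉ B (include), 16 ∉ B (include), 17 ∉ B (include), 23 ∉ B (include), 24 ∉ B (include), 25 ∉ B (include), 28 ∈ B, 32 ∉ B (include), 34 ∉ B (include), 40 ∉ B (include)
Elements of A not in B: {14, 16, 17, 23, 24, 25, 32, 34, 40}

{14, 16, 17, 23, 24, 25, 32, 34, 40}


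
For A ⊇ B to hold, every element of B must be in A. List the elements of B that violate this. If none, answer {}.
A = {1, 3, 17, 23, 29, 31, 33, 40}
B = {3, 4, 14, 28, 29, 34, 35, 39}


Set A = {1, 3, 17, 23, 29, 31, 33, 40}
Set B = {3, 4, 14, 28, 29, 34, 35, 39}
Check each element of B against A:
3 ∈ A, 4 ∉ A (include), 14 ∉ A (include), 28 ∉ A (include), 29 ∈ A, 34 ∉ A (include), 35 ∉ A (include), 39 ∉ A (include)
Elements of B not in A: {4, 14, 28, 34, 35, 39}

{4, 14, 28, 34, 35, 39}


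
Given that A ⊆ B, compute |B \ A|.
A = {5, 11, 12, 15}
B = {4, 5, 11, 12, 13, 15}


Set A = {5, 11, 12, 15}, |A| = 4
Set B = {4, 5, 11, 12, 13, 15}, |B| = 6
Since A ⊆ B: B \ A = {4, 13}
|B| - |A| = 6 - 4 = 2

2


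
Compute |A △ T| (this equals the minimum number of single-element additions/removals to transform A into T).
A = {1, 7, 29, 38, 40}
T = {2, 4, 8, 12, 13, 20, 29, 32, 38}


Set A = {1, 7, 29, 38, 40}
Set T = {2, 4, 8, 12, 13, 20, 29, 32, 38}
Elements to remove from A (in A, not in T): {1, 7, 40} → 3 removals
Elements to add to A (in T, not in A): {2, 4, 8, 12, 13, 20, 32} → 7 additions
Total edits = 3 + 7 = 10

10


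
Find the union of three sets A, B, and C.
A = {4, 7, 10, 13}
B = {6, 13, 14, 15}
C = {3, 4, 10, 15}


Set A = {4, 7, 10, 13}
Set B = {6, 13, 14, 15}
Set C = {3, 4, 10, 15}
First, A ∪ B = {4, 6, 7, 10, 13, 14, 15}
Then, (A ∪ B) ∪ C = {3, 4, 6, 7, 10, 13, 14, 15}

{3, 4, 6, 7, 10, 13, 14, 15}


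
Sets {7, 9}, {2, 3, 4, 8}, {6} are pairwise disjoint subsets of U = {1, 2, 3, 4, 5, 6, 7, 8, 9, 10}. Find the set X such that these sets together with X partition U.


U = {1, 2, 3, 4, 5, 6, 7, 8, 9, 10}
Shown blocks: {7, 9}, {2, 3, 4, 8}, {6}
A partition's blocks are pairwise disjoint and cover U, so the missing block = U \ (union of shown blocks).
Union of shown blocks: {2, 3, 4, 6, 7, 8, 9}
Missing block = U \ (union) = {1, 5, 10}

{1, 5, 10}


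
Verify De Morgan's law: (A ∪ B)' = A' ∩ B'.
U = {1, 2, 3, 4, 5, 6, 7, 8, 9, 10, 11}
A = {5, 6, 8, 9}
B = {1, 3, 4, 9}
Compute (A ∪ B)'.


U = {1, 2, 3, 4, 5, 6, 7, 8, 9, 10, 11}
A = {5, 6, 8, 9}, B = {1, 3, 4, 9}
A ∪ B = {1, 3, 4, 5, 6, 8, 9}
(A ∪ B)' = U \ (A ∪ B) = {2, 7, 10, 11}
Verification via A' ∩ B': A' = {1, 2, 3, 4, 7, 10, 11}, B' = {2, 5, 6, 7, 8, 10, 11}
A' ∩ B' = {2, 7, 10, 11} ✓

{2, 7, 10, 11}


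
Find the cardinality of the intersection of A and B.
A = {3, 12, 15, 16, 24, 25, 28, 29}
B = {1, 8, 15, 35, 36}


Set A = {3, 12, 15, 16, 24, 25, 28, 29}
Set B = {1, 8, 15, 35, 36}
A ∩ B = {15}
|A ∩ B| = 1

1


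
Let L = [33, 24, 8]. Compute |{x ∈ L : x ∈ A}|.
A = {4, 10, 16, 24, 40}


Set A = {4, 10, 16, 24, 40}
Candidates: [33, 24, 8]
Check each candidate:
33 ∉ A, 24 ∈ A, 8 ∉ A
Count of candidates in A: 1

1


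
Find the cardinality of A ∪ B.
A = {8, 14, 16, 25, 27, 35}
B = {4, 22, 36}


Set A = {8, 14, 16, 25, 27, 35}, |A| = 6
Set B = {4, 22, 36}, |B| = 3
A ∩ B = {}, |A ∩ B| = 0
|A ∪ B| = |A| + |B| - |A ∩ B| = 6 + 3 - 0 = 9

9


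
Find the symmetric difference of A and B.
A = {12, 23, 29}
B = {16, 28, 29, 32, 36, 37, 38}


Set A = {12, 23, 29}
Set B = {16, 28, 29, 32, 36, 37, 38}
A △ B = (A \ B) ∪ (B \ A)
Elements in A but not B: {12, 23}
Elements in B but not A: {16, 28, 32, 36, 37, 38}
A △ B = {12, 16, 23, 28, 32, 36, 37, 38}

{12, 16, 23, 28, 32, 36, 37, 38}


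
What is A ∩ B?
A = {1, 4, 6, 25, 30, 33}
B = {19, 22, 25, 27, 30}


Set A = {1, 4, 6, 25, 30, 33}
Set B = {19, 22, 25, 27, 30}
A ∩ B includes only elements in both sets.
Check each element of A against B:
1 ✗, 4 ✗, 6 ✗, 25 ✓, 30 ✓, 33 ✗
A ∩ B = {25, 30}

{25, 30}


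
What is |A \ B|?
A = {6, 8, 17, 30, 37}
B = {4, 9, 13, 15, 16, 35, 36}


Set A = {6, 8, 17, 30, 37}
Set B = {4, 9, 13, 15, 16, 35, 36}
A \ B = {6, 8, 17, 30, 37}
|A \ B| = 5

5


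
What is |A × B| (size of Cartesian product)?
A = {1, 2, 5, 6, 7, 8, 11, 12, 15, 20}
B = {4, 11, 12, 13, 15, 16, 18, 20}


Set A = {1, 2, 5, 6, 7, 8, 11, 12, 15, 20} has 10 elements.
Set B = {4, 11, 12, 13, 15, 16, 18, 20} has 8 elements.
|A × B| = |A| × |B| = 10 × 8 = 80

80


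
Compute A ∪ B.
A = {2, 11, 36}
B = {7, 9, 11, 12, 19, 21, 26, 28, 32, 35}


Set A = {2, 11, 36}
Set B = {7, 9, 11, 12, 19, 21, 26, 28, 32, 35}
A ∪ B includes all elements in either set.
Elements from A: {2, 11, 36}
Elements from B not already included: {7, 9, 12, 19, 21, 26, 28, 32, 35}
A ∪ B = {2, 7, 9, 11, 12, 19, 21, 26, 28, 32, 35, 36}

{2, 7, 9, 11, 12, 19, 21, 26, 28, 32, 35, 36}


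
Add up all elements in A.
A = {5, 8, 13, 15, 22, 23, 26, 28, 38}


Set A = {5, 8, 13, 15, 22, 23, 26, 28, 38}
Sum = 5 + 8 + 13 + 15 + 22 + 23 + 26 + 28 + 38 = 178

178


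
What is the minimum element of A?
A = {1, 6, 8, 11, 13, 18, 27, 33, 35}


Set A = {1, 6, 8, 11, 13, 18, 27, 33, 35}
Elements in ascending order: 1, 6, 8, 11, 13, 18, 27, 33, 35
The smallest element is 1.

1


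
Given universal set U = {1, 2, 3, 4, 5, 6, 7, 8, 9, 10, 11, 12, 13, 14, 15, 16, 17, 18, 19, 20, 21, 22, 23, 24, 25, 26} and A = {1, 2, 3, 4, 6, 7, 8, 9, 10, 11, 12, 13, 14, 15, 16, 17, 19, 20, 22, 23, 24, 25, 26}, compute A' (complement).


Universal set U = {1, 2, 3, 4, 5, 6, 7, 8, 9, 10, 11, 12, 13, 14, 15, 16, 17, 18, 19, 20, 21, 22, 23, 24, 25, 26}
Set A = {1, 2, 3, 4, 6, 7, 8, 9, 10, 11, 12, 13, 14, 15, 16, 17, 19, 20, 22, 23, 24, 25, 26}
A' = U \ A = elements in U but not in A
Checking each element of U:
1 (in A, exclude), 2 (in A, exclude), 3 (in A, exclude), 4 (in A, exclude), 5 (not in A, include), 6 (in A, exclude), 7 (in A, exclude), 8 (in A, exclude), 9 (in A, exclude), 10 (in A, exclude), 11 (in A, exclude), 12 (in A, exclude), 13 (in A, exclude), 14 (in A, exclude), 15 (in A, exclude), 16 (in A, exclude), 17 (in A, exclude), 18 (not in A, include), 19 (in A, exclude), 20 (in A, exclude), 21 (not in A, include), 22 (in A, exclude), 23 (in A, exclude), 24 (in A, exclude), 25 (in A, exclude), 26 (in A, exclude)
A' = {5, 18, 21}

{5, 18, 21}


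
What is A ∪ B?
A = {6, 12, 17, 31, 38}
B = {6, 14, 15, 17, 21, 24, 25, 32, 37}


Set A = {6, 12, 17, 31, 38}
Set B = {6, 14, 15, 17, 21, 24, 25, 32, 37}
A ∪ B includes all elements in either set.
Elements from A: {6, 12, 17, 31, 38}
Elements from B not already included: {14, 15, 21, 24, 25, 32, 37}
A ∪ B = {6, 12, 14, 15, 17, 21, 24, 25, 31, 32, 37, 38}

{6, 12, 14, 15, 17, 21, 24, 25, 31, 32, 37, 38}


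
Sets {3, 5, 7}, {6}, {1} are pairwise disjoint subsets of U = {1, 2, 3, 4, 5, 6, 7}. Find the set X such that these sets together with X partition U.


U = {1, 2, 3, 4, 5, 6, 7}
Shown blocks: {3, 5, 7}, {6}, {1}
A partition's blocks are pairwise disjoint and cover U, so the missing block = U \ (union of shown blocks).
Union of shown blocks: {1, 3, 5, 6, 7}
Missing block = U \ (union) = {2, 4}

{2, 4}


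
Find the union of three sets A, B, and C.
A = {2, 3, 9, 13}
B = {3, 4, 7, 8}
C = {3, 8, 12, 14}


Set A = {2, 3, 9, 13}
Set B = {3, 4, 7, 8}
Set C = {3, 8, 12, 14}
First, A ∪ B = {2, 3, 4, 7, 8, 9, 13}
Then, (A ∪ B) ∪ C = {2, 3, 4, 7, 8, 9, 12, 13, 14}

{2, 3, 4, 7, 8, 9, 12, 13, 14}


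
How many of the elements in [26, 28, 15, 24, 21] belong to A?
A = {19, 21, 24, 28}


Set A = {19, 21, 24, 28}
Candidates: [26, 28, 15, 24, 21]
Check each candidate:
26 ∉ A, 28 ∈ A, 15 ∉ A, 24 ∈ A, 21 ∈ A
Count of candidates in A: 3

3


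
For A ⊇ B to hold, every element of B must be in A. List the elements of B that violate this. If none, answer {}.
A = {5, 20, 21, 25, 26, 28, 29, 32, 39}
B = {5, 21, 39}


Set A = {5, 20, 21, 25, 26, 28, 29, 32, 39}
Set B = {5, 21, 39}
Check each element of B against A:
5 ∈ A, 21 ∈ A, 39 ∈ A
Elements of B not in A: {}

{}


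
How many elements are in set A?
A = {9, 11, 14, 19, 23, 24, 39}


Set A = {9, 11, 14, 19, 23, 24, 39}
Listing elements: 9, 11, 14, 19, 23, 24, 39
Counting: 7 elements
|A| = 7

7


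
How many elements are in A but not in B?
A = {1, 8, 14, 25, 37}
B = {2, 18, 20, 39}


Set A = {1, 8, 14, 25, 37}
Set B = {2, 18, 20, 39}
A \ B = {1, 8, 14, 25, 37}
|A \ B| = 5

5


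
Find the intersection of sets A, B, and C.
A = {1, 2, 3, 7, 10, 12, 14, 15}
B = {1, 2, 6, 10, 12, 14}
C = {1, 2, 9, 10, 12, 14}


Set A = {1, 2, 3, 7, 10, 12, 14, 15}
Set B = {1, 2, 6, 10, 12, 14}
Set C = {1, 2, 9, 10, 12, 14}
First, A ∩ B = {1, 2, 10, 12, 14}
Then, (A ∩ B) ∩ C = {1, 2, 10, 12, 14}

{1, 2, 10, 12, 14}


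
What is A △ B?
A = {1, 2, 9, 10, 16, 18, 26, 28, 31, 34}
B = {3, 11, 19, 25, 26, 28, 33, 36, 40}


Set A = {1, 2, 9, 10, 16, 18, 26, 28, 31, 34}
Set B = {3, 11, 19, 25, 26, 28, 33, 36, 40}
A △ B = (A \ B) ∪ (B \ A)
Elements in A but not B: {1, 2, 9, 10, 16, 18, 31, 34}
Elements in B but not A: {3, 11, 19, 25, 33, 36, 40}
A △ B = {1, 2, 3, 9, 10, 11, 16, 18, 19, 25, 31, 33, 34, 36, 40}

{1, 2, 3, 9, 10, 11, 16, 18, 19, 25, 31, 33, 34, 36, 40}


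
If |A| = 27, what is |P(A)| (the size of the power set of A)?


The set has 27 elements.
The power set contains all possible subsets.
|P(A)| = 2^|A| = 2^27 = 134217728

134217728


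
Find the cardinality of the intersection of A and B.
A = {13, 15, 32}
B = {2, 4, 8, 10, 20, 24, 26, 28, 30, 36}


Set A = {13, 15, 32}
Set B = {2, 4, 8, 10, 20, 24, 26, 28, 30, 36}
A ∩ B = {}
|A ∩ B| = 0

0


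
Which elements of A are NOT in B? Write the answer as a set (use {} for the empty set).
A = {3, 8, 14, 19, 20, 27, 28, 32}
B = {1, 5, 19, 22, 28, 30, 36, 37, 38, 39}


Set A = {3, 8, 14, 19, 20, 27, 28, 32}
Set B = {1, 5, 19, 22, 28, 30, 36, 37, 38, 39}
Check each element of A against B:
3 ∉ B (include), 8 ∉ B (include), 14 ∉ B (include), 19 ∈ B, 20 ∉ B (include), 27 ∉ B (include), 28 ∈ B, 32 ∉ B (include)
Elements of A not in B: {3, 8, 14, 20, 27, 32}

{3, 8, 14, 20, 27, 32}


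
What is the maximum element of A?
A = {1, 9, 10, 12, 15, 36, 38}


Set A = {1, 9, 10, 12, 15, 36, 38}
Elements in ascending order: 1, 9, 10, 12, 15, 36, 38
The largest element is 38.

38


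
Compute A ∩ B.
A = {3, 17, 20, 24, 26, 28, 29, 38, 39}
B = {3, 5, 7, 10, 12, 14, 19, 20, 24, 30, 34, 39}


Set A = {3, 17, 20, 24, 26, 28, 29, 38, 39}
Set B = {3, 5, 7, 10, 12, 14, 19, 20, 24, 30, 34, 39}
A ∩ B includes only elements in both sets.
Check each element of A against B:
3 ✓, 17 ✗, 20 ✓, 24 ✓, 26 ✗, 28 ✗, 29 ✗, 38 ✗, 39 ✓
A ∩ B = {3, 20, 24, 39}

{3, 20, 24, 39}


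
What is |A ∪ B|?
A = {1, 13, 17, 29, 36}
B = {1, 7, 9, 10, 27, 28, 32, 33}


Set A = {1, 13, 17, 29, 36}, |A| = 5
Set B = {1, 7, 9, 10, 27, 28, 32, 33}, |B| = 8
A ∩ B = {1}, |A ∩ B| = 1
|A ∪ B| = |A| + |B| - |A ∩ B| = 5 + 8 - 1 = 12

12


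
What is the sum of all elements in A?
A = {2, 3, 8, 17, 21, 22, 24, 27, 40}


Set A = {2, 3, 8, 17, 21, 22, 24, 27, 40}
Sum = 2 + 3 + 8 + 17 + 21 + 22 + 24 + 27 + 40 = 164

164


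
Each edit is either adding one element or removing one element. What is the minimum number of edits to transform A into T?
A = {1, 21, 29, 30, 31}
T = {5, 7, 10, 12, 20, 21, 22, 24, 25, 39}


Set A = {1, 21, 29, 30, 31}
Set T = {5, 7, 10, 12, 20, 21, 22, 24, 25, 39}
Elements to remove from A (in A, not in T): {1, 29, 30, 31} → 4 removals
Elements to add to A (in T, not in A): {5, 7, 10, 12, 20, 22, 24, 25, 39} → 9 additions
Total edits = 4 + 9 = 13

13


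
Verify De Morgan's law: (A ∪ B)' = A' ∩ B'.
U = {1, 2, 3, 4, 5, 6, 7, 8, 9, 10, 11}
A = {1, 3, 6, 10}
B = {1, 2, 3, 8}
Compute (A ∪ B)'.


U = {1, 2, 3, 4, 5, 6, 7, 8, 9, 10, 11}
A = {1, 3, 6, 10}, B = {1, 2, 3, 8}
A ∪ B = {1, 2, 3, 6, 8, 10}
(A ∪ B)' = U \ (A ∪ B) = {4, 5, 7, 9, 11}
Verification via A' ∩ B': A' = {2, 4, 5, 7, 8, 9, 11}, B' = {4, 5, 6, 7, 9, 10, 11}
A' ∩ B' = {4, 5, 7, 9, 11} ✓

{4, 5, 7, 9, 11}


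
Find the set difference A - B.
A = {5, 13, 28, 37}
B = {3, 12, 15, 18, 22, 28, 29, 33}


Set A = {5, 13, 28, 37}
Set B = {3, 12, 15, 18, 22, 28, 29, 33}
A \ B includes elements in A that are not in B.
Check each element of A:
5 (not in B, keep), 13 (not in B, keep), 28 (in B, remove), 37 (not in B, keep)
A \ B = {5, 13, 37}

{5, 13, 37}


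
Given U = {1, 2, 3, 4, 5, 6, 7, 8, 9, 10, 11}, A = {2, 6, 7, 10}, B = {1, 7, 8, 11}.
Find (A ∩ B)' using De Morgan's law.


U = {1, 2, 3, 4, 5, 6, 7, 8, 9, 10, 11}
A = {2, 6, 7, 10}, B = {1, 7, 8, 11}
A ∩ B = {7}
(A ∩ B)' = U \ (A ∩ B) = {1, 2, 3, 4, 5, 6, 8, 9, 10, 11}
Verification via A' ∪ B': A' = {1, 3, 4, 5, 8, 9, 11}, B' = {2, 3, 4, 5, 6, 9, 10}
A' ∪ B' = {1, 2, 3, 4, 5, 6, 8, 9, 10, 11} ✓

{1, 2, 3, 4, 5, 6, 8, 9, 10, 11}


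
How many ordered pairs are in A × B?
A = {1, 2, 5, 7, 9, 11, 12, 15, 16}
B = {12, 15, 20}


Set A = {1, 2, 5, 7, 9, 11, 12, 15, 16} has 9 elements.
Set B = {12, 15, 20} has 3 elements.
|A × B| = |A| × |B| = 9 × 3 = 27

27


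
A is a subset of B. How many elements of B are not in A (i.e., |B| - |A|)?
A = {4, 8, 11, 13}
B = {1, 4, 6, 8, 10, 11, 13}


Set A = {4, 8, 11, 13}, |A| = 4
Set B = {1, 4, 6, 8, 10, 11, 13}, |B| = 7
Since A ⊆ B: B \ A = {1, 6, 10}
|B| - |A| = 7 - 4 = 3

3


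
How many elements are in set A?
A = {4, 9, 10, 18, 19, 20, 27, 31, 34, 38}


Set A = {4, 9, 10, 18, 19, 20, 27, 31, 34, 38}
Listing elements: 4, 9, 10, 18, 19, 20, 27, 31, 34, 38
Counting: 10 elements
|A| = 10

10


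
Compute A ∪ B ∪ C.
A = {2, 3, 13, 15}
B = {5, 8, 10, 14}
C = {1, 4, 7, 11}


Set A = {2, 3, 13, 15}
Set B = {5, 8, 10, 14}
Set C = {1, 4, 7, 11}
First, A ∪ B = {2, 3, 5, 8, 10, 13, 14, 15}
Then, (A ∪ B) ∪ C = {1, 2, 3, 4, 5, 7, 8, 10, 11, 13, 14, 15}

{1, 2, 3, 4, 5, 7, 8, 10, 11, 13, 14, 15}


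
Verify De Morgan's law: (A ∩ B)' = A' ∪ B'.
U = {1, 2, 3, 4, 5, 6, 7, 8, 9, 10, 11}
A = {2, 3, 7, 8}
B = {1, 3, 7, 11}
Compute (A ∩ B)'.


U = {1, 2, 3, 4, 5, 6, 7, 8, 9, 10, 11}
A = {2, 3, 7, 8}, B = {1, 3, 7, 11}
A ∩ B = {3, 7}
(A ∩ B)' = U \ (A ∩ B) = {1, 2, 4, 5, 6, 8, 9, 10, 11}
Verification via A' ∪ B': A' = {1, 4, 5, 6, 9, 10, 11}, B' = {2, 4, 5, 6, 8, 9, 10}
A' ∪ B' = {1, 2, 4, 5, 6, 8, 9, 10, 11} ✓

{1, 2, 4, 5, 6, 8, 9, 10, 11}


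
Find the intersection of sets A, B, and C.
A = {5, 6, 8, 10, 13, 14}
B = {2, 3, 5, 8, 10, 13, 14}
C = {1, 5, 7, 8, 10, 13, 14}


Set A = {5, 6, 8, 10, 13, 14}
Set B = {2, 3, 5, 8, 10, 13, 14}
Set C = {1, 5, 7, 8, 10, 13, 14}
First, A ∩ B = {5, 8, 10, 13, 14}
Then, (A ∩ B) ∩ C = {5, 8, 10, 13, 14}

{5, 8, 10, 13, 14}


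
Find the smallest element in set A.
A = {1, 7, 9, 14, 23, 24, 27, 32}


Set A = {1, 7, 9, 14, 23, 24, 27, 32}
Elements in ascending order: 1, 7, 9, 14, 23, 24, 27, 32
The smallest element is 1.

1
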